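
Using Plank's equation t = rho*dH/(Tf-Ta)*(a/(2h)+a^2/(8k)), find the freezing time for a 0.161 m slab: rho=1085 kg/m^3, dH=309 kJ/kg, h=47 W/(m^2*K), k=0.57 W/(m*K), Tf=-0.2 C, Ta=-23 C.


dT = -0.2 - (-23) = 22.8 K
term1 = a/(2h) = 0.161/(2*47) = 0.001712765957
term2 = a^2/(8k) = 0.161^2/(8*0.57) = 0.005684429825
t = rho*dH*1000/dT * (term1 + term2)
t = 1085*309*1000/22.8 * (0.001712765957 + 0.005684429825)
t = 108773 s

108773


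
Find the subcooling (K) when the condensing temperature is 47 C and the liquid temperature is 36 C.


Subcooling = T_cond - T_liquid
Subcooling = 47 - 36
Subcooling = 11 K

11


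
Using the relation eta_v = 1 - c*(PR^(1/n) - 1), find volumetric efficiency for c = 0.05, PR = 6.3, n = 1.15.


PR^(1/n) = 6.3^(1/1.15) = 4.95540025
eta_v = 1 - 0.05 * (4.95540025 - 1)
eta_v = 0.8022

0.8022


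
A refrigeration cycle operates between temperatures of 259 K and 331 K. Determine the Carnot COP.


dT = 331 - 259 = 72 K
COP_carnot = T_cold / dT = 259 / 72
COP_carnot = 3.597

3.597


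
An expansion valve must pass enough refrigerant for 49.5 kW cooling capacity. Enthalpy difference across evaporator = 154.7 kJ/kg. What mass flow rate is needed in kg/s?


m_dot = Q / dh
m_dot = 49.5 / 154.7
m_dot = 0.32 kg/s

0.32


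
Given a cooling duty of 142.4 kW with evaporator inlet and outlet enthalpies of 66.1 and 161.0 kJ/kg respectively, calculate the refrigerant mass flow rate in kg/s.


dh = 161.0 - 66.1 = 94.9 kJ/kg
m_dot = Q / dh = 142.4 / 94.9 = 1.5005 kg/s

1.5005


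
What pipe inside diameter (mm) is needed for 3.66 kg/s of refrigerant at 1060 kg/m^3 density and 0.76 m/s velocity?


A = m_dot / (rho * v) = 3.66 / (1060 * 0.76) = 0.004543197617 m^2
d = sqrt(4*A/pi) * 1000
d = 76.1 mm

76.1


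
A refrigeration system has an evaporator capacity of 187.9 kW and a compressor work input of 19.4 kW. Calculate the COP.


COP = Q_evap / W
COP = 187.9 / 19.4
COP = 9.686

9.686


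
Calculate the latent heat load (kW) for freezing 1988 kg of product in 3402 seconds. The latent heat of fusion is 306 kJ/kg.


Q_lat = m * h_fg / t
Q_lat = 1988 * 306 / 3402
Q_lat = 178.81 kW

178.81


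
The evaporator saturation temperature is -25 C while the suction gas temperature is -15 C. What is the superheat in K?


Superheat = T_suction - T_evap
Superheat = -15 - (-25)
Superheat = 10 K

10


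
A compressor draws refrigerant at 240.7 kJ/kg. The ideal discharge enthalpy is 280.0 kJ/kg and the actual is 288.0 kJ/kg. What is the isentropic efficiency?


dh_ideal = 280.0 - 240.7 = 39.3 kJ/kg
dh_actual = 288.0 - 240.7 = 47.3 kJ/kg
eta_s = dh_ideal / dh_actual = 39.3 / 47.3
eta_s = 0.8309

0.8309


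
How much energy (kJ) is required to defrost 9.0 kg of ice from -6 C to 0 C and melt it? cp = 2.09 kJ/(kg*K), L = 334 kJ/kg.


Sensible heat = cp * dT = 2.09 * 6 = 12.54 kJ/kg
Total per kg = 12.54 + 334 = 346.54 kJ/kg
Q = m * total = 9.0 * 346.54
Q = 3118.9 kJ

3118.9


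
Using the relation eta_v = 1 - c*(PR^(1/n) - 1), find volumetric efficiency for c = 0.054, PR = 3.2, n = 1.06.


PR^(1/n) = 3.2^(1/1.06) = 2.99610192
eta_v = 1 - 0.054 * (2.99610192 - 1)
eta_v = 0.8922

0.8922


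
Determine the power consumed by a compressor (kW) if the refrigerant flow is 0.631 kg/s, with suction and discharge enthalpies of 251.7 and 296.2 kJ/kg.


dh = 296.2 - 251.7 = 44.5 kJ/kg
W = m_dot * dh = 0.631 * 44.5 = 28.08 kW

28.08


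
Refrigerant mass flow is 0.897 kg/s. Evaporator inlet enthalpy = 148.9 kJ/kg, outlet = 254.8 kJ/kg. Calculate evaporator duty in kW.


dh = 254.8 - 148.9 = 105.9 kJ/kg
Q_evap = m_dot * dh = 0.897 * 105.9
Q_evap = 94.99 kW

94.99


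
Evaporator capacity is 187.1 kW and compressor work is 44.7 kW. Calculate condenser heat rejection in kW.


Q_cond = Q_evap + W
Q_cond = 187.1 + 44.7
Q_cond = 231.8 kW

231.8


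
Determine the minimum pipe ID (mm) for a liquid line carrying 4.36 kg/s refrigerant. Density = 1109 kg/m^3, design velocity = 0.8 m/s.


A = m_dot / (rho * v) = 4.36 / (1109 * 0.8) = 0.004914337241 m^2
d = sqrt(4*A/pi) * 1000
d = 79.1 mm

79.1


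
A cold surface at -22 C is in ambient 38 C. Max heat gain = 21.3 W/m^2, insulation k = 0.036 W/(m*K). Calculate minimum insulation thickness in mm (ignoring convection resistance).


dT = 38 - (-22) = 60 K
thickness = k * dT / q_max * 1000
thickness = 0.036 * 60 / 21.3 * 1000
thickness = 101.4 mm

101.4


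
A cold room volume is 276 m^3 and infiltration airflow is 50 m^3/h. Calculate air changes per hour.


ACH = flow / volume
ACH = 50 / 276
ACH = 0.181

0.181


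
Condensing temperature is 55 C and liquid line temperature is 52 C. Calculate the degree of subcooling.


Subcooling = T_cond - T_liquid
Subcooling = 55 - 52
Subcooling = 3 K

3


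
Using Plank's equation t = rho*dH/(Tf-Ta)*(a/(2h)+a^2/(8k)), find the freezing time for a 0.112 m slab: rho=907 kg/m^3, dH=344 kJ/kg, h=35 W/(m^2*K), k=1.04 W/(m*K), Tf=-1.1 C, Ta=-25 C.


dT = -1.1 - (-25) = 23.9 K
term1 = a/(2h) = 0.112/(2*35) = 0.0016
term2 = a^2/(8k) = 0.112^2/(8*1.04) = 0.001507692308
t = rho*dH*1000/dT * (term1 + term2)
t = 907*344*1000/23.9 * (0.0016 + 0.001507692308)
t = 40570 s

40570


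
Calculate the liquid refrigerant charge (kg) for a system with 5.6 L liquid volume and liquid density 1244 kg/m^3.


Charge = V * rho / 1000
Charge = 5.6 * 1244 / 1000
Charge = 6.97 kg

6.97


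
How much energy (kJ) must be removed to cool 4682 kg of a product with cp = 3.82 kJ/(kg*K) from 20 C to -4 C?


dT = 20 - (-4) = 24 K
Q = m * cp * dT = 4682 * 3.82 * 24
Q = 429246 kJ

429246


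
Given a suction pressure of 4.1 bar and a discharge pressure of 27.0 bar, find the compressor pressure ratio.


PR = P_high / P_low
PR = 27.0 / 4.1
PR = 6.585

6.585


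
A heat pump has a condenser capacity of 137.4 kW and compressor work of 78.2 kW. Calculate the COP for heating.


COP_hp = Q_cond / W
COP_hp = 137.4 / 78.2
COP_hp = 1.757

1.757


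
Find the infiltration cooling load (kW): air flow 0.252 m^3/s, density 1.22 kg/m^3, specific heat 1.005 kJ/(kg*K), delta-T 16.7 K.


Q = V_dot * rho * cp * dT
Q = 0.252 * 1.22 * 1.005 * 16.7
Q = 5.16 kW

5.16


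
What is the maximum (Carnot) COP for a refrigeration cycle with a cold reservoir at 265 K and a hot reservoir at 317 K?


dT = 317 - 265 = 52 K
COP_carnot = T_cold / dT = 265 / 52
COP_carnot = 5.096

5.096


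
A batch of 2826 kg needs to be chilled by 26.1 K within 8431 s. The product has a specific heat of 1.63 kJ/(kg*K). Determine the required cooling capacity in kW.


Q = m * cp * dT / t
Q = 2826 * 1.63 * 26.1 / 8431
Q = 14.26 kW

14.26


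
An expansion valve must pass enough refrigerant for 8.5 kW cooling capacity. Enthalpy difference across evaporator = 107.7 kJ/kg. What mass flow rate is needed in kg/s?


m_dot = Q / dh
m_dot = 8.5 / 107.7
m_dot = 0.0789 kg/s

0.0789


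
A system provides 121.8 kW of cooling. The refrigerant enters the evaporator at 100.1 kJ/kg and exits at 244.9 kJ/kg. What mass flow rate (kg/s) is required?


dh = 244.9 - 100.1 = 144.8 kJ/kg
m_dot = Q / dh = 121.8 / 144.8 = 0.8412 kg/s

0.8412


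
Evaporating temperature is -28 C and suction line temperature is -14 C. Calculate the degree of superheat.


Superheat = T_suction - T_evap
Superheat = -14 - (-28)
Superheat = 14 K

14


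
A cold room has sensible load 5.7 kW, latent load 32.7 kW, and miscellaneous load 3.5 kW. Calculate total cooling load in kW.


Q_total = Q_s + Q_l + Q_misc
Q_total = 5.7 + 32.7 + 3.5
Q_total = 41.9 kW

41.9


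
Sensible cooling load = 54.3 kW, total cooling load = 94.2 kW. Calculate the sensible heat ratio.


SHR = Q_sensible / Q_total
SHR = 54.3 / 94.2
SHR = 0.576

0.576


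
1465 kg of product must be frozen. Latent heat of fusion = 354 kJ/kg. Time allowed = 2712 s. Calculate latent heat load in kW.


Q_lat = m * h_fg / t
Q_lat = 1465 * 354 / 2712
Q_lat = 191.23 kW

191.23


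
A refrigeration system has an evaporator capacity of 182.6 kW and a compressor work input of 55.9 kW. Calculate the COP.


COP = Q_evap / W
COP = 182.6 / 55.9
COP = 3.267

3.267


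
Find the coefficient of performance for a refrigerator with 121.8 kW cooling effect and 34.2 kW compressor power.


COP = Q_evap / W
COP = 121.8 / 34.2
COP = 3.561

3.561


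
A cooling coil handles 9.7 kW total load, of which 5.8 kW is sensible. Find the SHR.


SHR = Q_sensible / Q_total
SHR = 5.8 / 9.7
SHR = 0.598

0.598


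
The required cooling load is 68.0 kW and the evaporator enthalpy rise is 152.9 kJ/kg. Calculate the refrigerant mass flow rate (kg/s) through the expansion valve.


m_dot = Q / dh
m_dot = 68.0 / 152.9
m_dot = 0.4447 kg/s

0.4447


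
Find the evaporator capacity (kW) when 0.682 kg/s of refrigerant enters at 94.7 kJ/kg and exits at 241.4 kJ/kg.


dh = 241.4 - 94.7 = 146.7 kJ/kg
Q_evap = m_dot * dh = 0.682 * 146.7
Q_evap = 100.05 kW

100.05


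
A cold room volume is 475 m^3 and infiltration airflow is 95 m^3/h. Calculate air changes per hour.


ACH = flow / volume
ACH = 95 / 475
ACH = 0.2

0.2


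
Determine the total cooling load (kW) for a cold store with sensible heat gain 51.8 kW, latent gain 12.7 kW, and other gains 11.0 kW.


Q_total = Q_s + Q_l + Q_misc
Q_total = 51.8 + 12.7 + 11.0
Q_total = 75.5 kW

75.5


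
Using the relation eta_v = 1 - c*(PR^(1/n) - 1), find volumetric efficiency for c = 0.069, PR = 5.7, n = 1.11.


PR^(1/n) = 5.7^(1/1.11) = 4.79698476
eta_v = 1 - 0.069 * (4.79698476 - 1)
eta_v = 0.738

0.738


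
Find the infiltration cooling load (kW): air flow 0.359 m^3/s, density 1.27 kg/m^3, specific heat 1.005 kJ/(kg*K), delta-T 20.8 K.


Q = V_dot * rho * cp * dT
Q = 0.359 * 1.27 * 1.005 * 20.8
Q = 9.531 kW

9.531


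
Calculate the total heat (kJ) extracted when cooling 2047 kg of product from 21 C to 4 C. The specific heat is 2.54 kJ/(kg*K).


dT = 21 - (4) = 17 K
Q = m * cp * dT = 2047 * 2.54 * 17
Q = 88389 kJ

88389


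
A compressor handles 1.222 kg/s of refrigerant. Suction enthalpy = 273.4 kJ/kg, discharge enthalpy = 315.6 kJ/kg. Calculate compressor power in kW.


dh = 315.6 - 273.4 = 42.2 kJ/kg
W = m_dot * dh = 1.222 * 42.2 = 51.57 kW

51.57


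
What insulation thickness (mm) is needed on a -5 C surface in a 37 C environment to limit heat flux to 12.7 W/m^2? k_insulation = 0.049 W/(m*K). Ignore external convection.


dT = 37 - (-5) = 42 K
thickness = k * dT / q_max * 1000
thickness = 0.049 * 42 / 12.7 * 1000
thickness = 162.0 mm

162.0


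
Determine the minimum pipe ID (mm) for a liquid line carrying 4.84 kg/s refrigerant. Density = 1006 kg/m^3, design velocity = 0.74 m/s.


A = m_dot / (rho * v) = 4.84 / (1006 * 0.74) = 0.006501531352 m^2
d = sqrt(4*A/pi) * 1000
d = 91.0 mm

91.0


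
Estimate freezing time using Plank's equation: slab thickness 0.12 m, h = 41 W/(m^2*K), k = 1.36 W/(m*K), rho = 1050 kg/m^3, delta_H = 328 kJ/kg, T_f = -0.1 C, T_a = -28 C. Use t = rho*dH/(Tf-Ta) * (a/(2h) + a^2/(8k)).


dT = -0.1 - (-28) = 27.9 K
term1 = a/(2h) = 0.12/(2*41) = 0.001463414634
term2 = a^2/(8k) = 0.12^2/(8*1.36) = 0.001323529412
t = rho*dH*1000/dT * (term1 + term2)
t = 1050*328*1000/27.9 * (0.001463414634 + 0.001323529412)
t = 34402 s

34402


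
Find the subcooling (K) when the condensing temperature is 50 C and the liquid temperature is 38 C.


Subcooling = T_cond - T_liquid
Subcooling = 50 - 38
Subcooling = 12 K

12


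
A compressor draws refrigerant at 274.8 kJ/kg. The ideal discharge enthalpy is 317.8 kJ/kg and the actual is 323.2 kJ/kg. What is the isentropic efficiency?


dh_ideal = 317.8 - 274.8 = 43.0 kJ/kg
dh_actual = 323.2 - 274.8 = 48.4 kJ/kg
eta_s = dh_ideal / dh_actual = 43.0 / 48.4
eta_s = 0.8884

0.8884


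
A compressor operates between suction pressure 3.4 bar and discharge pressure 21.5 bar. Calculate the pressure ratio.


PR = P_high / P_low
PR = 21.5 / 3.4
PR = 6.324

6.324


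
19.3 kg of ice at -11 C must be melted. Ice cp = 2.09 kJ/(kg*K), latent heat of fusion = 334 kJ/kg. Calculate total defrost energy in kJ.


Sensible heat = cp * dT = 2.09 * 11 = 22.99 kJ/kg
Total per kg = 22.99 + 334 = 356.99 kJ/kg
Q = m * total = 19.3 * 356.99
Q = 6889.9 kJ

6889.9


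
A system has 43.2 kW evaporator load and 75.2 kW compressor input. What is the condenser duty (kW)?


Q_cond = Q_evap + W
Q_cond = 43.2 + 75.2
Q_cond = 118.4 kW

118.4


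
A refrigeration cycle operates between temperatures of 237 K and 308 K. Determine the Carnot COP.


dT = 308 - 237 = 71 K
COP_carnot = T_cold / dT = 237 / 71
COP_carnot = 3.338

3.338


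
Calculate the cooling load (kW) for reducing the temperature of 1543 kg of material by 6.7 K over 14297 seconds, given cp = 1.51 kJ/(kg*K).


Q = m * cp * dT / t
Q = 1543 * 1.51 * 6.7 / 14297
Q = 1.092 kW

1.092


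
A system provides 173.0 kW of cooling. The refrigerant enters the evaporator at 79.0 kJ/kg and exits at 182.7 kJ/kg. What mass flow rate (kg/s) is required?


dh = 182.7 - 79.0 = 103.7 kJ/kg
m_dot = Q / dh = 173.0 / 103.7 = 1.6683 kg/s

1.6683


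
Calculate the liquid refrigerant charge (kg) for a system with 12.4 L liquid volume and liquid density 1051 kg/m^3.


Charge = V * rho / 1000
Charge = 12.4 * 1051 / 1000
Charge = 13.03 kg

13.03


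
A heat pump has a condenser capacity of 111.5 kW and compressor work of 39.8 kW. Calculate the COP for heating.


COP_hp = Q_cond / W
COP_hp = 111.5 / 39.8
COP_hp = 2.802

2.802


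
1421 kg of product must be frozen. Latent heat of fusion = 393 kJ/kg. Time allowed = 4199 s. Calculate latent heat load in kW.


Q_lat = m * h_fg / t
Q_lat = 1421 * 393 / 4199
Q_lat = 133.0 kW

133.0


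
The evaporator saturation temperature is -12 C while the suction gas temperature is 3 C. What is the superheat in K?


Superheat = T_suction - T_evap
Superheat = 3 - (-12)
Superheat = 15 K

15


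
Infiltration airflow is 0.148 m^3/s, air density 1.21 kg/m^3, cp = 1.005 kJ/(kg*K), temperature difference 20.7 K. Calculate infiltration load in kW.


Q = V_dot * rho * cp * dT
Q = 0.148 * 1.21 * 1.005 * 20.7
Q = 3.725 kW

3.725


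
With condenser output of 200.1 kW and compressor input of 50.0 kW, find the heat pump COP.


COP_hp = Q_cond / W
COP_hp = 200.1 / 50.0
COP_hp = 4.002

4.002


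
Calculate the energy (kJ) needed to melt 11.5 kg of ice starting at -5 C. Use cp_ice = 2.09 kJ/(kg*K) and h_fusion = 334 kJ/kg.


Sensible heat = cp * dT = 2.09 * 5 = 10.45 kJ/kg
Total per kg = 10.45 + 334 = 344.45 kJ/kg
Q = m * total = 11.5 * 344.45
Q = 3961.2 kJ

3961.2


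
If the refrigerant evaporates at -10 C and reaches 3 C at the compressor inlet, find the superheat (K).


Superheat = T_suction - T_evap
Superheat = 3 - (-10)
Superheat = 13 K

13


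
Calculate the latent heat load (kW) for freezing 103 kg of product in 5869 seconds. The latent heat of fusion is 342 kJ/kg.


Q_lat = m * h_fg / t
Q_lat = 103 * 342 / 5869
Q_lat = 6.0 kW

6.0


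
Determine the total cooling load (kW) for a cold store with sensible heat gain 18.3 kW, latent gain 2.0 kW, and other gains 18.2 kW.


Q_total = Q_s + Q_l + Q_misc
Q_total = 18.3 + 2.0 + 18.2
Q_total = 38.5 kW

38.5


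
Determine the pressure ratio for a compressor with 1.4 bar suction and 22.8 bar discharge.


PR = P_high / P_low
PR = 22.8 / 1.4
PR = 16.286

16.286


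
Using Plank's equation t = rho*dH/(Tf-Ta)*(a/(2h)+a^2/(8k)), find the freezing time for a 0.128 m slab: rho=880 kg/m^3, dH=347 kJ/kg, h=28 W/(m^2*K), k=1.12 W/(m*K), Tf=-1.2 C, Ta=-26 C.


dT = -1.2 - (-26) = 24.8 K
term1 = a/(2h) = 0.128/(2*28) = 0.002285714286
term2 = a^2/(8k) = 0.128^2/(8*1.12) = 0.001828571429
t = rho*dH*1000/dT * (term1 + term2)
t = 880*347*1000/24.8 * (0.002285714286 + 0.001828571429)
t = 50659 s

50659


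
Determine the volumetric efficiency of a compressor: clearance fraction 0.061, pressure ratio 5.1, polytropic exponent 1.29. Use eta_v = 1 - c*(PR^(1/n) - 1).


PR^(1/n) = 5.1^(1/1.29) = 3.53593288
eta_v = 1 - 0.061 * (3.53593288 - 1)
eta_v = 0.8453

0.8453


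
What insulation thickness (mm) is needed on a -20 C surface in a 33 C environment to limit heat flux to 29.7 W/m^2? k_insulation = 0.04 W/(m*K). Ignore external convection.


dT = 33 - (-20) = 53 K
thickness = k * dT / q_max * 1000
thickness = 0.04 * 53 / 29.7 * 1000
thickness = 71.4 mm

71.4


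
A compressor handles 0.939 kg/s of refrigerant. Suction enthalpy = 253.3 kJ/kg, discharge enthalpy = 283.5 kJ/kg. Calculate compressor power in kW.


dh = 283.5 - 253.3 = 30.2 kJ/kg
W = m_dot * dh = 0.939 * 30.2 = 28.36 kW

28.36


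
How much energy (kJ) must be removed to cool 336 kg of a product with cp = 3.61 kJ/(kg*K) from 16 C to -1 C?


dT = 16 - (-1) = 17 K
Q = m * cp * dT = 336 * 3.61 * 17
Q = 20620 kJ

20620


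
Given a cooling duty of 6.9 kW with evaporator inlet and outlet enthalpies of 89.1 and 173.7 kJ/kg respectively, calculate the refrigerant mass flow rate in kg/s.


dh = 173.7 - 89.1 = 84.6 kJ/kg
m_dot = Q / dh = 6.9 / 84.6 = 0.0816 kg/s

0.0816


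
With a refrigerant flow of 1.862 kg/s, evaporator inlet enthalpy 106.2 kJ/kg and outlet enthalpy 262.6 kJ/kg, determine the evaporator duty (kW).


dh = 262.6 - 106.2 = 156.4 kJ/kg
Q_evap = m_dot * dh = 1.862 * 156.4
Q_evap = 291.22 kW

291.22


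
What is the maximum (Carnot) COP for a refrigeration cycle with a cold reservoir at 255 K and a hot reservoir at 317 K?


dT = 317 - 255 = 62 K
COP_carnot = T_cold / dT = 255 / 62
COP_carnot = 4.113

4.113


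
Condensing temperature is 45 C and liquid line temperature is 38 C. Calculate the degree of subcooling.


Subcooling = T_cond - T_liquid
Subcooling = 45 - 38
Subcooling = 7 K

7


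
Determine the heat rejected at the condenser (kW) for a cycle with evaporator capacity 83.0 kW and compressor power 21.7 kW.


Q_cond = Q_evap + W
Q_cond = 83.0 + 21.7
Q_cond = 104.7 kW

104.7


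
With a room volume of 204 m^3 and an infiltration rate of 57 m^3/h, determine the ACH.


ACH = flow / volume
ACH = 57 / 204
ACH = 0.279

0.279


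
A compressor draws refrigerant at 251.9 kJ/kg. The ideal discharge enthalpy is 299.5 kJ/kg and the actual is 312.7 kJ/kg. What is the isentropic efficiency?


dh_ideal = 299.5 - 251.9 = 47.6 kJ/kg
dh_actual = 312.7 - 251.9 = 60.8 kJ/kg
eta_s = dh_ideal / dh_actual = 47.6 / 60.8
eta_s = 0.7829

0.7829


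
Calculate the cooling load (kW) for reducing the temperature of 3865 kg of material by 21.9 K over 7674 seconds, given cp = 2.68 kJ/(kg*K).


Q = m * cp * dT / t
Q = 3865 * 2.68 * 21.9 / 7674
Q = 29.56 kW

29.56


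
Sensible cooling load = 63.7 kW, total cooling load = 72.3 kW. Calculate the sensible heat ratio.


SHR = Q_sensible / Q_total
SHR = 63.7 / 72.3
SHR = 0.881

0.881


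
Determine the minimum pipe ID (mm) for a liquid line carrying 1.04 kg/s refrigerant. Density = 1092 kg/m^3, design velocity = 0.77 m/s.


A = m_dot / (rho * v) = 1.04 / (1092 * 0.77) = 0.00123685838 m^2
d = sqrt(4*A/pi) * 1000
d = 39.7 mm

39.7


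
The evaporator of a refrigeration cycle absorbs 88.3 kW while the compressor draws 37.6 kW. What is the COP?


COP = Q_evap / W
COP = 88.3 / 37.6
COP = 2.348

2.348


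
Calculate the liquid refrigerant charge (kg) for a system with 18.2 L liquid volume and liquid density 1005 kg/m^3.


Charge = V * rho / 1000
Charge = 18.2 * 1005 / 1000
Charge = 18.29 kg

18.29


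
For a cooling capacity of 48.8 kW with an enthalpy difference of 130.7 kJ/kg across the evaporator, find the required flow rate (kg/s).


m_dot = Q / dh
m_dot = 48.8 / 130.7
m_dot = 0.3734 kg/s

0.3734


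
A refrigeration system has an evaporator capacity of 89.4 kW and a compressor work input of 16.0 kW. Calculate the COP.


COP = Q_evap / W
COP = 89.4 / 16.0
COP = 5.588

5.588


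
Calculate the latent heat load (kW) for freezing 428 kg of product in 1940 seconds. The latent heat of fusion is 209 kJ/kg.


Q_lat = m * h_fg / t
Q_lat = 428 * 209 / 1940
Q_lat = 46.11 kW

46.11


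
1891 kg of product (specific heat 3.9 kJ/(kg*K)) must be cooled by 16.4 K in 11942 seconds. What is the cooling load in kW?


Q = m * cp * dT / t
Q = 1891 * 3.9 * 16.4 / 11942
Q = 10.128 kW

10.128


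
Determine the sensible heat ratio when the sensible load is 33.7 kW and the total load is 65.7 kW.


SHR = Q_sensible / Q_total
SHR = 33.7 / 65.7
SHR = 0.513

0.513


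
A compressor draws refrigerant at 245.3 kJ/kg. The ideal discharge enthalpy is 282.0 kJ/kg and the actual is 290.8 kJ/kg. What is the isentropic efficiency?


dh_ideal = 282.0 - 245.3 = 36.7 kJ/kg
dh_actual = 290.8 - 245.3 = 45.5 kJ/kg
eta_s = dh_ideal / dh_actual = 36.7 / 45.5
eta_s = 0.8066

0.8066


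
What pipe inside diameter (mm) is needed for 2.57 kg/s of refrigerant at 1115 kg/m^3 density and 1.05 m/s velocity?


A = m_dot / (rho * v) = 2.57 / (1115 * 1.05) = 0.002195174034 m^2
d = sqrt(4*A/pi) * 1000
d = 52.9 mm

52.9


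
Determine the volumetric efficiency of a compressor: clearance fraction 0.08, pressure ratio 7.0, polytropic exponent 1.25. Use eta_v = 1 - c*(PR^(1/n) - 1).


PR^(1/n) = 7.0^(1/1.25) = 4.74327639
eta_v = 1 - 0.08 * (4.74327639 - 1)
eta_v = 0.7005

0.7005


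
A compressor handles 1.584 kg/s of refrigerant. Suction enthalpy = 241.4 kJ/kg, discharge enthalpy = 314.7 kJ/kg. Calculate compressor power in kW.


dh = 314.7 - 241.4 = 73.3 kJ/kg
W = m_dot * dh = 1.584 * 73.3 = 116.11 kW

116.11


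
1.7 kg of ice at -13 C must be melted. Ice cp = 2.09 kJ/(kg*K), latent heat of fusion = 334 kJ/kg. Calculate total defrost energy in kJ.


Sensible heat = cp * dT = 2.09 * 13 = 27.17 kJ/kg
Total per kg = 27.17 + 334 = 361.17 kJ/kg
Q = m * total = 1.7 * 361.17
Q = 614.0 kJ

614.0


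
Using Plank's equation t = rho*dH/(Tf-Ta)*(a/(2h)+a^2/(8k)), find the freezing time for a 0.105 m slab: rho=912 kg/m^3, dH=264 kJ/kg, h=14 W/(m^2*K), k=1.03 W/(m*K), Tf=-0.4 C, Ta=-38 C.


dT = -0.4 - (-38) = 37.6 K
term1 = a/(2h) = 0.105/(2*14) = 0.00375
term2 = a^2/(8k) = 0.105^2/(8*1.03) = 0.001337985437
t = rho*dH*1000/dT * (term1 + term2)
t = 912*264*1000/37.6 * (0.00375 + 0.001337985437)
t = 32580 s

32580


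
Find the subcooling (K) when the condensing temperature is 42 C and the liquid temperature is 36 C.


Subcooling = T_cond - T_liquid
Subcooling = 42 - 36
Subcooling = 6 K

6


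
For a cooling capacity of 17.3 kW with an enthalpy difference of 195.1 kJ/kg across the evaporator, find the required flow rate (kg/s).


m_dot = Q / dh
m_dot = 17.3 / 195.1
m_dot = 0.0887 kg/s

0.0887


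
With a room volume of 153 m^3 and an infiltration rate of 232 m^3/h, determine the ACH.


ACH = flow / volume
ACH = 232 / 153
ACH = 1.516

1.516


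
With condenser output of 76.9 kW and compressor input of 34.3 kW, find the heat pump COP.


COP_hp = Q_cond / W
COP_hp = 76.9 / 34.3
COP_hp = 2.242

2.242


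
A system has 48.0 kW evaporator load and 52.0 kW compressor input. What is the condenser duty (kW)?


Q_cond = Q_evap + W
Q_cond = 48.0 + 52.0
Q_cond = 100.0 kW

100.0


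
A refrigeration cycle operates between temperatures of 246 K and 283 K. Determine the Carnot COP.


dT = 283 - 246 = 37 K
COP_carnot = T_cold / dT = 246 / 37
COP_carnot = 6.649

6.649


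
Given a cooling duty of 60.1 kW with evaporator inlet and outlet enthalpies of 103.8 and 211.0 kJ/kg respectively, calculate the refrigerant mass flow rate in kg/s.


dh = 211.0 - 103.8 = 107.2 kJ/kg
m_dot = Q / dh = 60.1 / 107.2 = 0.5606 kg/s

0.5606


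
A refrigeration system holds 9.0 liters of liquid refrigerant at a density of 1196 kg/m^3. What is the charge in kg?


Charge = V * rho / 1000
Charge = 9.0 * 1196 / 1000
Charge = 10.76 kg

10.76


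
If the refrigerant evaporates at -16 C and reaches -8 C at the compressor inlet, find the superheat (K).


Superheat = T_suction - T_evap
Superheat = -8 - (-16)
Superheat = 8 K

8


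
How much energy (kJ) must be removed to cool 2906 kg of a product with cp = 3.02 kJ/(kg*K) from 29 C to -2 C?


dT = 29 - (-2) = 31 K
Q = m * cp * dT = 2906 * 3.02 * 31
Q = 272060 kJ

272060


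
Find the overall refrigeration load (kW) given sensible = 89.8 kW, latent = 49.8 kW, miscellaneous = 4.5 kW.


Q_total = Q_s + Q_l + Q_misc
Q_total = 89.8 + 49.8 + 4.5
Q_total = 144.1 kW

144.1


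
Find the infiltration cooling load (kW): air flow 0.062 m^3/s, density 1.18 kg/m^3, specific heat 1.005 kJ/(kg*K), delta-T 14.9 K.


Q = V_dot * rho * cp * dT
Q = 0.062 * 1.18 * 1.005 * 14.9
Q = 1.096 kW

1.096


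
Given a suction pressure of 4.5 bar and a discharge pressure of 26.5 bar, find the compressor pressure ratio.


PR = P_high / P_low
PR = 26.5 / 4.5
PR = 5.889

5.889


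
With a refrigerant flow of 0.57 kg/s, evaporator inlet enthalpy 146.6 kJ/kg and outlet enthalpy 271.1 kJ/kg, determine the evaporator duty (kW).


dh = 271.1 - 146.6 = 124.5 kJ/kg
Q_evap = m_dot * dh = 0.57 * 124.5
Q_evap = 70.97 kW

70.97


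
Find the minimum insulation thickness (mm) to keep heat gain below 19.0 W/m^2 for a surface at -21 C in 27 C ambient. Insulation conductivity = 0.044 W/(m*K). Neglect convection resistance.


dT = 27 - (-21) = 48 K
thickness = k * dT / q_max * 1000
thickness = 0.044 * 48 / 19.0 * 1000
thickness = 111.2 mm

111.2


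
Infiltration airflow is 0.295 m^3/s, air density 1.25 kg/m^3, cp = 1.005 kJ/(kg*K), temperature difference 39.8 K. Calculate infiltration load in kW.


Q = V_dot * rho * cp * dT
Q = 0.295 * 1.25 * 1.005 * 39.8
Q = 14.75 kW

14.75


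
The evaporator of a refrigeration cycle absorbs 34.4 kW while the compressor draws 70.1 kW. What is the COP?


COP = Q_evap / W
COP = 34.4 / 70.1
COP = 0.491

0.491


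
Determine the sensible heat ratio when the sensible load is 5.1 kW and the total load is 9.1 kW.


SHR = Q_sensible / Q_total
SHR = 5.1 / 9.1
SHR = 0.56

0.56


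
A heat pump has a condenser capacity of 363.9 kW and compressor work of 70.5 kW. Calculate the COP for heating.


COP_hp = Q_cond / W
COP_hp = 363.9 / 70.5
COP_hp = 5.162

5.162


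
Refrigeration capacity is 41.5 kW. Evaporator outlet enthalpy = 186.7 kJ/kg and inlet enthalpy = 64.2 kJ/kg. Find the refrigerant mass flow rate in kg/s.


dh = 186.7 - 64.2 = 122.5 kJ/kg
m_dot = Q / dh = 41.5 / 122.5 = 0.3388 kg/s

0.3388


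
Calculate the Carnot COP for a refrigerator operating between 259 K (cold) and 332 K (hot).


dT = 332 - 259 = 73 K
COP_carnot = T_cold / dT = 259 / 73
COP_carnot = 3.548

3.548


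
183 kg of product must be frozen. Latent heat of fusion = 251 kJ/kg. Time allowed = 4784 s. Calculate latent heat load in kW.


Q_lat = m * h_fg / t
Q_lat = 183 * 251 / 4784
Q_lat = 9.6 kW

9.6


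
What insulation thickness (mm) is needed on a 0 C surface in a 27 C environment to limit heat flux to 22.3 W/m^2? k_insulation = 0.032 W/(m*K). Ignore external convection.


dT = 27 - (0) = 27 K
thickness = k * dT / q_max * 1000
thickness = 0.032 * 27 / 22.3 * 1000
thickness = 38.7 mm

38.7


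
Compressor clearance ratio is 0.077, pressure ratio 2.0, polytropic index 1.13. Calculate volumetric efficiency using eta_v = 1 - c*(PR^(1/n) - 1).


PR^(1/n) = 2.0^(1/1.13) = 1.84670798
eta_v = 1 - 0.077 * (1.84670798 - 1)
eta_v = 0.9348

0.9348


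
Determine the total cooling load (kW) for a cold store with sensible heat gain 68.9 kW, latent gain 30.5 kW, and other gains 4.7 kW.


Q_total = Q_s + Q_l + Q_misc
Q_total = 68.9 + 30.5 + 4.7
Q_total = 104.1 kW

104.1


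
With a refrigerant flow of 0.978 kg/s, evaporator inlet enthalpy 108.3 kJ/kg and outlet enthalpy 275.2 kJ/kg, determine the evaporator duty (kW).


dh = 275.2 - 108.3 = 166.9 kJ/kg
Q_evap = m_dot * dh = 0.978 * 166.9
Q_evap = 163.23 kW

163.23


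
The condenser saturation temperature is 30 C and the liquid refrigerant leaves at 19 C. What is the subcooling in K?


Subcooling = T_cond - T_liquid
Subcooling = 30 - 19
Subcooling = 11 K

11


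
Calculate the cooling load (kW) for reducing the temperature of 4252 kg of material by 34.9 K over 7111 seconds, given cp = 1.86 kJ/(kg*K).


Q = m * cp * dT / t
Q = 4252 * 1.86 * 34.9 / 7111
Q = 38.815 kW

38.815


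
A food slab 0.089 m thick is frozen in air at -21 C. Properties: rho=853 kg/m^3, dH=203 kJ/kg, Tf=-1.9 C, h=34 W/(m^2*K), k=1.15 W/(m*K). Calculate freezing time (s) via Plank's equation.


dT = -1.9 - (-21) = 19.1 K
term1 = a/(2h) = 0.089/(2*34) = 0.001308823529
term2 = a^2/(8k) = 0.089^2/(8*1.15) = 0.0008609782609
t = rho*dH*1000/dT * (term1 + term2)
t = 853*203*1000/19.1 * (0.001308823529 + 0.0008609782609)
t = 19671 s

19671


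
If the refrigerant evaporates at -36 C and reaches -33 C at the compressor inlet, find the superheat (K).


Superheat = T_suction - T_evap
Superheat = -33 - (-36)
Superheat = 3 K

3


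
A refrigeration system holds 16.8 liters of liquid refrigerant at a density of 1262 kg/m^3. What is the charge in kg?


Charge = V * rho / 1000
Charge = 16.8 * 1262 / 1000
Charge = 21.2 kg

21.2


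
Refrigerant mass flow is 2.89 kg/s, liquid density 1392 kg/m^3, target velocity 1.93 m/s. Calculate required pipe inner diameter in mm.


A = m_dot / (rho * v) = 2.89 / (1392 * 1.93) = 0.001075725091 m^2
d = sqrt(4*A/pi) * 1000
d = 37.0 mm

37.0


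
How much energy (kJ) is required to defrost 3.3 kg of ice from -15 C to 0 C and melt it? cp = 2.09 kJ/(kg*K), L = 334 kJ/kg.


Sensible heat = cp * dT = 2.09 * 15 = 31.35 kJ/kg
Total per kg = 31.35 + 334 = 365.35 kJ/kg
Q = m * total = 3.3 * 365.35
Q = 1205.7 kJ

1205.7


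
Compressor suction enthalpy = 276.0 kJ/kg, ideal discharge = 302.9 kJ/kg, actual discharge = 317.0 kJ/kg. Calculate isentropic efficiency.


dh_ideal = 302.9 - 276.0 = 26.9 kJ/kg
dh_actual = 317.0 - 276.0 = 41.0 kJ/kg
eta_s = dh_ideal / dh_actual = 26.9 / 41.0
eta_s = 0.6561

0.6561


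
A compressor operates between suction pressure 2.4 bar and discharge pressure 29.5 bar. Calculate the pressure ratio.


PR = P_high / P_low
PR = 29.5 / 2.4
PR = 12.292

12.292


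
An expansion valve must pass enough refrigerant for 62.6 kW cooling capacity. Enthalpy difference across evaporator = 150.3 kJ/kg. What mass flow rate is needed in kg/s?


m_dot = Q / dh
m_dot = 62.6 / 150.3
m_dot = 0.4165 kg/s

0.4165


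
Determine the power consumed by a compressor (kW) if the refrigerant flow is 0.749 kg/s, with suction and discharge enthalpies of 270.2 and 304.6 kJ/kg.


dh = 304.6 - 270.2 = 34.4 kJ/kg
W = m_dot * dh = 0.749 * 34.4 = 25.77 kW

25.77


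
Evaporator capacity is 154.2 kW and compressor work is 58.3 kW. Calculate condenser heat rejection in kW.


Q_cond = Q_evap + W
Q_cond = 154.2 + 58.3
Q_cond = 212.5 kW

212.5


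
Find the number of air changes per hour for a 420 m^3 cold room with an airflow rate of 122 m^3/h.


ACH = flow / volume
ACH = 122 / 420
ACH = 0.29

0.29


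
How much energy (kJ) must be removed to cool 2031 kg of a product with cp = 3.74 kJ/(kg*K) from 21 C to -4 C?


dT = 21 - (-4) = 25 K
Q = m * cp * dT = 2031 * 3.74 * 25
Q = 189899 kJ

189899


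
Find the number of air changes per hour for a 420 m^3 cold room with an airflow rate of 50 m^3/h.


ACH = flow / volume
ACH = 50 / 420
ACH = 0.119

0.119


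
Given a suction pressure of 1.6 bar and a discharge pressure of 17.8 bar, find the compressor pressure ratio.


PR = P_high / P_low
PR = 17.8 / 1.6
PR = 11.125

11.125


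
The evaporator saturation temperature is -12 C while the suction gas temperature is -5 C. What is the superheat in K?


Superheat = T_suction - T_evap
Superheat = -5 - (-12)
Superheat = 7 K

7


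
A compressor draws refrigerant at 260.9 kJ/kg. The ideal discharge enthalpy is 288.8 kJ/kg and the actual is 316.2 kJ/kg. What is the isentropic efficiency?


dh_ideal = 288.8 - 260.9 = 27.9 kJ/kg
dh_actual = 316.2 - 260.9 = 55.3 kJ/kg
eta_s = dh_ideal / dh_actual = 27.9 / 55.3
eta_s = 0.5045

0.5045


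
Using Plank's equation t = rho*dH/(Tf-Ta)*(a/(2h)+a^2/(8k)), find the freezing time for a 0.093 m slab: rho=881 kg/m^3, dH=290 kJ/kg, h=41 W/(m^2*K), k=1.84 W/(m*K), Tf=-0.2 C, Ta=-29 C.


dT = -0.2 - (-29) = 28.8 K
term1 = a/(2h) = 0.093/(2*41) = 0.001134146341
term2 = a^2/(8k) = 0.093^2/(8*1.84) = 0.0005875679348
t = rho*dH*1000/dT * (term1 + term2)
t = 881*290*1000/28.8 * (0.001134146341 + 0.0005875679348)
t = 15274 s

15274


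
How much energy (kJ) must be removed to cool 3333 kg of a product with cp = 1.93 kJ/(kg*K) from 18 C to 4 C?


dT = 18 - (4) = 14 K
Q = m * cp * dT = 3333 * 1.93 * 14
Q = 90058 kJ

90058


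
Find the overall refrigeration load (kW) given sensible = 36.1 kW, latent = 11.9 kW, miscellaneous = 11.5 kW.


Q_total = Q_s + Q_l + Q_misc
Q_total = 36.1 + 11.9 + 11.5
Q_total = 59.5 kW

59.5


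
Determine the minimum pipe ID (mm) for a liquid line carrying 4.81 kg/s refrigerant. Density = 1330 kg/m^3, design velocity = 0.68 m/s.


A = m_dot / (rho * v) = 4.81 / (1330 * 0.68) = 0.005318443167 m^2
d = sqrt(4*A/pi) * 1000
d = 82.3 mm

82.3


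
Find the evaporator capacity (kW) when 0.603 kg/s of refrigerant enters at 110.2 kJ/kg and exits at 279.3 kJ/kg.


dh = 279.3 - 110.2 = 169.1 kJ/kg
Q_evap = m_dot * dh = 0.603 * 169.1
Q_evap = 101.97 kW

101.97


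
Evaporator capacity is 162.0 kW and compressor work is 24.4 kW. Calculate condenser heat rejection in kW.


Q_cond = Q_evap + W
Q_cond = 162.0 + 24.4
Q_cond = 186.4 kW

186.4


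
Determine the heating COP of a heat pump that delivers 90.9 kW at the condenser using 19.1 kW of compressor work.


COP_hp = Q_cond / W
COP_hp = 90.9 / 19.1
COP_hp = 4.759

4.759


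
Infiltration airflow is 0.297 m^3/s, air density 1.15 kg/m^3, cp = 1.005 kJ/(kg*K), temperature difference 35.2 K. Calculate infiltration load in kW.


Q = V_dot * rho * cp * dT
Q = 0.297 * 1.15 * 1.005 * 35.2
Q = 12.083 kW

12.083


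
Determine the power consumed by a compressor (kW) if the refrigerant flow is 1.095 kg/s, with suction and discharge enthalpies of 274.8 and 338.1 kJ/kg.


dh = 338.1 - 274.8 = 63.3 kJ/kg
W = m_dot * dh = 1.095 * 63.3 = 69.31 kW

69.31


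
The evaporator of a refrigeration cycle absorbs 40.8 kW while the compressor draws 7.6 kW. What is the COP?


COP = Q_evap / W
COP = 40.8 / 7.6
COP = 5.368

5.368


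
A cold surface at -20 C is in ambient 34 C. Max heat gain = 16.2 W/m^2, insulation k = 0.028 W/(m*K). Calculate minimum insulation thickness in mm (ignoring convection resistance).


dT = 34 - (-20) = 54 K
thickness = k * dT / q_max * 1000
thickness = 0.028 * 54 / 16.2 * 1000
thickness = 93.3 mm

93.3


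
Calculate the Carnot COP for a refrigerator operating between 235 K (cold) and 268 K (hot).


dT = 268 - 235 = 33 K
COP_carnot = T_cold / dT = 235 / 33
COP_carnot = 7.121

7.121


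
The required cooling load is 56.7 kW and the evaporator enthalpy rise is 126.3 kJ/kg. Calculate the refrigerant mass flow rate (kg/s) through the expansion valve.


m_dot = Q / dh
m_dot = 56.7 / 126.3
m_dot = 0.4489 kg/s

0.4489


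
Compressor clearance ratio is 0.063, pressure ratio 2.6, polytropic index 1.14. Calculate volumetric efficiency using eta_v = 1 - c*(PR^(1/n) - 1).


PR^(1/n) = 2.6^(1/1.14) = 2.31212713
eta_v = 1 - 0.063 * (2.31212713 - 1)
eta_v = 0.9173

0.9173


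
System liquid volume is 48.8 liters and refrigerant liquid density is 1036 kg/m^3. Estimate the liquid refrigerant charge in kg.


Charge = V * rho / 1000
Charge = 48.8 * 1036 / 1000
Charge = 50.56 kg

50.56


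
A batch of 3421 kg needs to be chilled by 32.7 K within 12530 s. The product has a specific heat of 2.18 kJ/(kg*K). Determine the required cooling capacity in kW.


Q = m * cp * dT / t
Q = 3421 * 2.18 * 32.7 / 12530
Q = 19.463 kW

19.463


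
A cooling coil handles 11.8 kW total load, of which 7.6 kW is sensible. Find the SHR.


SHR = Q_sensible / Q_total
SHR = 7.6 / 11.8
SHR = 0.644

0.644


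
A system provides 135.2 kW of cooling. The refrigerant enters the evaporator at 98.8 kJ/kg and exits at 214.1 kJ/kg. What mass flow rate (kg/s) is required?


dh = 214.1 - 98.8 = 115.3 kJ/kg
m_dot = Q / dh = 135.2 / 115.3 = 1.1726 kg/s

1.1726


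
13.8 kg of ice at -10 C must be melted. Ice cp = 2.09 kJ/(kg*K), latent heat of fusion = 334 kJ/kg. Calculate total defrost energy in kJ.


Sensible heat = cp * dT = 2.09 * 10 = 20.9 kJ/kg
Total per kg = 20.9 + 334 = 354.9 kJ/kg
Q = m * total = 13.8 * 354.9
Q = 4897.6 kJ

4897.6


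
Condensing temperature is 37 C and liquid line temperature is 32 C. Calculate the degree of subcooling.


Subcooling = T_cond - T_liquid
Subcooling = 37 - 32
Subcooling = 5 K

5


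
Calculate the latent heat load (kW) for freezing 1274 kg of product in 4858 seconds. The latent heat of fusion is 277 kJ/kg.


Q_lat = m * h_fg / t
Q_lat = 1274 * 277 / 4858
Q_lat = 72.64 kW

72.64


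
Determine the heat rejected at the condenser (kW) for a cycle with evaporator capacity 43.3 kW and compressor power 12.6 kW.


Q_cond = Q_evap + W
Q_cond = 43.3 + 12.6
Q_cond = 55.9 kW

55.9


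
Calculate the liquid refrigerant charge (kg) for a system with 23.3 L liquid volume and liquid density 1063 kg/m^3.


Charge = V * rho / 1000
Charge = 23.3 * 1063 / 1000
Charge = 24.77 kg

24.77


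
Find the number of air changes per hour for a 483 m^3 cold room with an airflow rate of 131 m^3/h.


ACH = flow / volume
ACH = 131 / 483
ACH = 0.271

0.271


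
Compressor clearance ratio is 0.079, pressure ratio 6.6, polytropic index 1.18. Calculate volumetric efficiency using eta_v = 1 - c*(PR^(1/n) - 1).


PR^(1/n) = 6.6^(1/1.18) = 4.94912883
eta_v = 1 - 0.079 * (4.94912883 - 1)
eta_v = 0.688

0.688


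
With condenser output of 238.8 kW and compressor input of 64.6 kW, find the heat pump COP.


COP_hp = Q_cond / W
COP_hp = 238.8 / 64.6
COP_hp = 3.697

3.697


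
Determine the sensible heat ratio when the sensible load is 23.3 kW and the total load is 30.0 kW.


SHR = Q_sensible / Q_total
SHR = 23.3 / 30.0
SHR = 0.777

0.777


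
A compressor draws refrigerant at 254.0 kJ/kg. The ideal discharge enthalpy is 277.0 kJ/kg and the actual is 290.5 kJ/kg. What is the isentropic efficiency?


dh_ideal = 277.0 - 254.0 = 23.0 kJ/kg
dh_actual = 290.5 - 254.0 = 36.5 kJ/kg
eta_s = dh_ideal / dh_actual = 23.0 / 36.5
eta_s = 0.6301

0.6301


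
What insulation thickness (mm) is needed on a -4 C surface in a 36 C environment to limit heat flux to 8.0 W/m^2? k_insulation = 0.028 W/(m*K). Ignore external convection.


dT = 36 - (-4) = 40 K
thickness = k * dT / q_max * 1000
thickness = 0.028 * 40 / 8.0 * 1000
thickness = 140.0 mm

140.0


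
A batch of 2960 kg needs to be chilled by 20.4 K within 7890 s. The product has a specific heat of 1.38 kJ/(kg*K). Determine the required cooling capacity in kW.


Q = m * cp * dT / t
Q = 2960 * 1.38 * 20.4 / 7890
Q = 10.561 kW

10.561


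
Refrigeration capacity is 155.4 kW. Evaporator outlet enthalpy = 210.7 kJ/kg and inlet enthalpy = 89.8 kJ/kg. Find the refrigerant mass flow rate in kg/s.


dh = 210.7 - 89.8 = 120.9 kJ/kg
m_dot = Q / dh = 155.4 / 120.9 = 1.2854 kg/s

1.2854


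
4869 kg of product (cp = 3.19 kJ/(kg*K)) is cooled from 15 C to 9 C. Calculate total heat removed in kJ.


dT = 15 - (9) = 6 K
Q = m * cp * dT = 4869 * 3.19 * 6
Q = 93193 kJ

93193


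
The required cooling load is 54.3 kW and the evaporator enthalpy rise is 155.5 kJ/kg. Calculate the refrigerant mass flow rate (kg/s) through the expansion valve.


m_dot = Q / dh
m_dot = 54.3 / 155.5
m_dot = 0.3492 kg/s

0.3492


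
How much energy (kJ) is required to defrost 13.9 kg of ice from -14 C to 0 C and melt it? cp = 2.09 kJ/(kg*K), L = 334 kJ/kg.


Sensible heat = cp * dT = 2.09 * 14 = 29.26 kJ/kg
Total per kg = 29.26 + 334 = 363.26 kJ/kg
Q = m * total = 13.9 * 363.26
Q = 5049.3 kJ

5049.3
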